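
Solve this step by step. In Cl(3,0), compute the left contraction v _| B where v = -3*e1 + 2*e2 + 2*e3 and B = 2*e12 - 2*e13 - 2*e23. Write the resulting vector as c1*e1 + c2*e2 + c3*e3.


Left contraction v _| B = <vB>_1 (grade-1 part of the geometric product vB).
Using e1_|e12 = e2, e2_|e12 = -e1, e1_|e13 = e3, e3_|e13 = -e1, e2_|e23 = e3, e3_|e23 = -e2:
e1 coeff: -v2*b12 - v3*b13 = -(2)*(2) - (2)*(-2) = 0
e2 coeff: v1*b12 - v3*b23 = (-3)*(2) - (2)*(-2) = -2
e3 coeff: v1*b13 + v2*b23 = (-3)*(-2) + (2)*(-2) = 2
v _| B = 0*e1 - 2*e2 + 2*e3


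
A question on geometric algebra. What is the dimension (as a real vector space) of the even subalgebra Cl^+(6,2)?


Even subalgebra dimension = 2^(n-1)
n = 6 + 2 = 8
2^(8 - 1) = 2^7 = 128
Verification: sum of C(8,k) for even k = 1 + 28 + 70 + 28 + 1 = 128
Result = 128


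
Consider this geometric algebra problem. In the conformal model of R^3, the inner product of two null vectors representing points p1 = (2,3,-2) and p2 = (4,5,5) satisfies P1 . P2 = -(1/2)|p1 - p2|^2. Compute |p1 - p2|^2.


p1 - p2 = (-2, -2, -7)
|p1 - p2|^2 = (-2)^2 + (-2)^2 + (-7)^2
= 4 + 4 + 49
= 57


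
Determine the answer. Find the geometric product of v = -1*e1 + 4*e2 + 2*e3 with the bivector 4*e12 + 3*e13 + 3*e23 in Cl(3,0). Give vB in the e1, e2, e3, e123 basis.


vB has grade-1 (vector) and grade-3 (trivector) parts: vB = (v _| B) + (v ^ B).
Vector part <vB>_1:
  e1: -v2*b12 - v3*b13 = -(4)*(4) - (2)*(3) = -22
  e2: v1*b12 - v3*b23 = (-1)*(4) - (2)*(3) = -10
  e3: v1*b13 + v2*b23 = (-1)*(3) + (4)*(3) = 9
Trivector part <vB>_3:
  e123: v1*b23 - v2*b13 + v3*b12 = (-1)*(3) - (4)*(3) + (2)*(4) = -7
vB = -22*e1 - 10*e2 + 9*e3 - 7*e123


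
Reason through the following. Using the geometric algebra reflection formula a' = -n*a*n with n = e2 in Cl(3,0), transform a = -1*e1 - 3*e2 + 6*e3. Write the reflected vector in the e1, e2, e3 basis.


Reflection formula: a' = -n*a*n, with n = e2 (unit vector, n^2 = 1).
For reflection through hyperplane perp to e2:
The component along e2 flips sign, others stay.
a = (-1, -3, 6)
a' = (-1, 3, 6)
a' = -1*e1 + 3*e2 + 6*e3


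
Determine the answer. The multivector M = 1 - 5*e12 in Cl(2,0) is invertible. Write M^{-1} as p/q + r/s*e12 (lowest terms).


M = 1 - 5*e12, where e12^2 = -1.
Since M commutes with its reverse ~M = a - b*e12, M * ~M = a^2 - b^2*e12^2 = a^2 + b^2.
So M^{-1} = ~M / (a^2 + b^2) = (a - b*e12)/(a^2 + b^2).
a^2 + b^2 = 1 + 25 = 26
Scalar part = 1/26 = 1/26
Bivector coeff = 5/26 = 5/26
M^{-1} = 1/26 + 5/26*e12


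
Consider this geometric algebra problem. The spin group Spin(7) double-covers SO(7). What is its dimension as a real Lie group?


Spin(n) double-covers SO(n); both have Lie algebra so(n) of dimension n(n-1)/2.
n = 7
n(n-1) = 7 * 6 = 42
dim Spin(7) = 42/2 = 21


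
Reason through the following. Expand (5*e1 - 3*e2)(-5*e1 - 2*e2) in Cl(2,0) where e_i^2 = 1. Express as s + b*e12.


Expand: (5*e1 - 3*e2)(-5*e1 - 2*e2)
= 5*(-5)*e1e1 + 5*(-2)*e1e2 + (-3)*(-5)*e2e1 + (-3)*(-2)*e2e2
Using e1^2 = e2^2 = 1, e2e1 = -e1e2:
Scalar part s = 5*(-5) + (-3)*(-2) = -25 + 6 = -19
Bivector part b = 5*(-2) - (-3)*(-5) = -10 - 15 = -25
uv = -19 - 25*e12


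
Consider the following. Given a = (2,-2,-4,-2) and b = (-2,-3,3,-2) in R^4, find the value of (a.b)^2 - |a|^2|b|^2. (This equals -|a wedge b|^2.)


a . b = 2*(-2) + (-2)*(-3) + (-4)*3 + (-2)*(-2)
= -4 + 6 + (-12) + 4 = -6
|a|^2 = 2^2 + (-2)^2 + (-4)^2 + (-2)^2 = 28
|b|^2 = (-2)^2 + (-3)^2 + 3^2 + (-2)^2 = 26
(a.b)^2 = (-6)^2 = 36
|a|^2 * |b|^2 = 28 * 26 = 728
Result = 36 - 728 = -692


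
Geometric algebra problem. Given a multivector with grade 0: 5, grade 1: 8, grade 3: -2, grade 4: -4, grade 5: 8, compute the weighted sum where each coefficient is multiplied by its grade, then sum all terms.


Grade-weighted sum = sum of grade_k * coefficient_k
0*5 = 0
1*8 = 8
3*(-2) = -6
4*(-4) = -16
5*8 = 40
Total = 0 + 8 + (-6) + (-16) + 40 = 26


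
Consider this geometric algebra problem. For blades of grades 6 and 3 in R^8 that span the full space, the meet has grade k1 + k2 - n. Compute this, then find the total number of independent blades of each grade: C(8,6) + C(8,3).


Meet grade = grade(A) + grade(B) - n
= 6 + 3 - 8 = 1
C(8,6) = 28
C(8,3) = 56
dim_A + dim_B = 28 + 56 = 84


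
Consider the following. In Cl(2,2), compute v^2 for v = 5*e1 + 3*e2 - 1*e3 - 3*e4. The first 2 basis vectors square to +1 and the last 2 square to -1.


v^2 = sum of c_i^2 * e_i^2
Positive signature terms (e_i^2 = +1): 5^2 + 3^2 = 34
Negative signature terms (e_j^2 = -1): (-1)^2 + (-3)^2 = 10
v^2 = 34 - 10 = 24


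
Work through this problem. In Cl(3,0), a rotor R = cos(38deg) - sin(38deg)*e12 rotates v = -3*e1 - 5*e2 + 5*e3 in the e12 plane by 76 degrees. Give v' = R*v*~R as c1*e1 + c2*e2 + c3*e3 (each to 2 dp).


Rotor R = cos(38deg) - sin(38deg)*e12
Rotation angle theta = 2 * 38 = 76 degrees in the e12 plane (e1 -> e2).
The component perpendicular to the plane (e3) is invariant: v'_3 = v3 = 5.00
cos(76deg) = 0.2419, sin(76deg) = 0.9703
v'_1 = v1*cos(theta) - v2*sin(theta) = -3*0.2419 - (-5)*0.9703 = 4.13
v'_2 = v1*sin(theta) + v2*cos(theta) = -3*0.9703 + (-5)*0.2419 = -4.12
v' = 4.13*e1 - 4.12*e2 + 5.00*e3


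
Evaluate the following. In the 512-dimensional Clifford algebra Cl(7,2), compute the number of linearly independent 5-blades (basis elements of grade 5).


Number of grade-k basis blades in Cl(p,q) with n = p + q is C(n, k).
n = 7 + 2 = 9
C(9, 5) = 9! / (5! * 4!)
= 362880 / (120 * 24)
= 126


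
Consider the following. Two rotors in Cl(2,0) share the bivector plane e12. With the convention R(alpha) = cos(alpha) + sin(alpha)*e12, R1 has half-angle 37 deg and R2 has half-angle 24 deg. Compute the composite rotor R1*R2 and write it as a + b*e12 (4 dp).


Same-plane rotors commute and their half-angles add:
R1*R2 = cos(a1 + a2) + sin(a1 + a2)*e12.
a1 + a2 = 37 + 24 = 61 deg
cos(61 deg) = 0.4848
sin(61 deg) = 0.8746
R1*R2 = 0.4848 + 0.8746*e12


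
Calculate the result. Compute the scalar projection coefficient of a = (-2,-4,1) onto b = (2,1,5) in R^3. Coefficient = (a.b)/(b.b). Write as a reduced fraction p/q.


Projection coefficient = (a . b) / (b . b)
a . b = (-2)*2 + (-4)*1 + 1*5
= -4 + (-4) + 5 = -3
b . b = 2^2 + 1^2 + 5^2
= 4 + 1 + 25 = 30
Coefficient = -3/30
In lowest terms: -1/10


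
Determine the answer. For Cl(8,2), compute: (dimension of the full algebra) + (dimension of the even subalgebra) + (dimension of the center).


n = 8 + 2 = 10
Total dim = 2^10 = 1024
Even subalgebra dim = 2^9 = 512
n is even, so center dim = 1
Sum = 1024 + 512 + 1 = 1537


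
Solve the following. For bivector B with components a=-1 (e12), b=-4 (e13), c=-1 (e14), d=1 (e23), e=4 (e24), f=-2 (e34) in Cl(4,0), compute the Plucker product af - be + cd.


Plucker relation: af - be + cd
a*f = (-1)*(-2) = 2
b*e = (-4)*4 = -16
c*d = (-1)*1 = -1
af - be + cd = 2 - (-16) + (-1)
= 17


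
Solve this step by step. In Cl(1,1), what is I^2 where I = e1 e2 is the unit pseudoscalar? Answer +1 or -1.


The pseudoscalar I = e1...e_n (product of all n generators) of Cl(p,q) satisfies I^2 = (-1)^(q + n(n-1)/2).
p = 1, q = 1, n = p + q = 2
n(n-1)/2 = 2 * 1 / 2 = 1
Exponent = q + n(n-1)/2 = 1 + 1 = 2
I^2 = (-1)^2 = +1


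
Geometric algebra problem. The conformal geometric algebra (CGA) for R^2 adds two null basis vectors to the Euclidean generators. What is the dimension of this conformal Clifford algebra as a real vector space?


The conformal model of R^2 uses Cl(3,1): the 2 Euclidean generators plus two extra orthogonal generators e+ (e+^2 = +1) and e- (e-^2 = -1), from which the null vectors e0, einf are built.
Number of generators m = 2 + 2 = 4.
dim Cl(p,q) = 2^m = 2^4 = 16


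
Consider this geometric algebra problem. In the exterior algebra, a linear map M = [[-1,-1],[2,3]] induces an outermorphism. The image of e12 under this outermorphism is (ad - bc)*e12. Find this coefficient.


The outermorphism of a linear map f sends e1^e2 to f(e1)^f(e2).
f(e1) = -1*e1 + 2*e2
f(e2) = -1*e1 + 3*e2
f(e1) ^ f(e2) = (-1*e1 + 2*e2) ^ (-1*e1 + 3*e2)
= (-1)*3*e12 + 2*(-1)*e21
= (-3 - (-2))*e12
= -1*e12
Coefficient = -1


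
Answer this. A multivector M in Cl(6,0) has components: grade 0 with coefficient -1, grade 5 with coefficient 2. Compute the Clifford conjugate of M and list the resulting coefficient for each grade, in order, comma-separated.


Clifford conjugate sign for grade k: (-1)^(k(k+1)/2)
Grade 0: (-1)^(0*1/2) = (-1)^0 = 1, coeff -1 -> -1
Grade 5: (-1)^(5*6/2) = (-1)^15 = -1, coeff 2 -> -2
Conjugated coefficients: -1, -2


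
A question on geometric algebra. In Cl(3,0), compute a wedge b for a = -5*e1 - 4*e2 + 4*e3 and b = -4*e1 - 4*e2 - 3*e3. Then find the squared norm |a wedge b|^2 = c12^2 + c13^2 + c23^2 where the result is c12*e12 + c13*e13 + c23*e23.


a wedge b = (a1*b2 - a2*b1)*e12 + (a1*b3 - a3*b1)*e13 + (a2*b3 - a3*b2)*e23
e12 coeff: (-5)*(-4) - (-4)*(-4) = 20 - 16 = 4
e13 coeff: (-5)*(-3) - 4*(-4) = 15 - (-16) = 31
e23 coeff: (-4)*(-3) - 4*(-4) = 12 - (-16) = 28
|a wedge b|^2 = 4^2 + 31^2 + 28^2
= 16 + 961 + 784
= 1761


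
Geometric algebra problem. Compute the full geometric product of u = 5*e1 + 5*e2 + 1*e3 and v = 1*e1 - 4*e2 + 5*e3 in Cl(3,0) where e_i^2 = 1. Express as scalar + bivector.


In Cl(3,0): e_i^2 = 1, e_ie_j = -e_je_i for i != j.
Scalar part = u . v = 5*1 + 5*(-4) + 1*5
= 5 + (-20) + 5 = -10
e12 coeff = 5*(-4) - 5*1 = -20 - 5 = -25
e13 coeff = 5*5 - 1*1 = 25 - 1 = 24
e23 coeff = 5*5 - 1*(-4) = 25 - (-4) = 29
uv = -10 - 25*e12 + 24*e13 + 29*e23


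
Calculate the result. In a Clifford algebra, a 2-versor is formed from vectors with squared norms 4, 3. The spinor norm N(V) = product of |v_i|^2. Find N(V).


Spinor norm N(V) = |v1|^2 * |v2|^2 * ... * |v2|^2
= 4 * 3
Running product: 4, 12
N(V) = 12


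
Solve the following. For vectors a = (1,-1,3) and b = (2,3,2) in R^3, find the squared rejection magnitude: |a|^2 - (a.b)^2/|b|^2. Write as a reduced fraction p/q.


|a|^2 = 1^2 + (-1)^2 + 3^2 = 11
|b|^2 = 2^2 + 3^2 + 2^2 = 17
a . b = 1*2 + (-1)*3 + 3*2 = 5
(a.b)^2 = 5^2 = 25
|rej|^2 = 11 - 25/17
= (187 - 25)/17
= 162/17
In lowest terms: 162/17


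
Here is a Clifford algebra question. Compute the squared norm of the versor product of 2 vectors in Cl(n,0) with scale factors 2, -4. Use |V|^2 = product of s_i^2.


Each vector v_i has |v_i|^2 = s_i^2
Squared scales: 2^2 = 4, (-4)^2 = 16
|V|^2 = 4 * 16
= 64


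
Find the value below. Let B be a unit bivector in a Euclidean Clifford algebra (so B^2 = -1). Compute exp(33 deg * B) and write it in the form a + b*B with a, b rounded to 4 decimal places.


For a unit bivector B with B^2 = -1, the exponential series gives
e^(theta*B) = cos(theta) + sin(theta)*B (the GA analogue of Euler's formula).
theta = 33 degrees = 0.575959 rad
cos(33 deg) = 0.8387
sin(33 deg) = 0.5446
exp(theta*B) = 0.8387 + 0.5446*B


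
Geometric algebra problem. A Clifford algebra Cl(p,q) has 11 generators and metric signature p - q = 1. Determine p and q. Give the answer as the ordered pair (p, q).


We need p + q = 11 and p - q = 1.
Adding: 2p = 11 + 1 = 12, so p = 6.
Then q = 11 - 6 = 5.
(p, q) = (6, 5)


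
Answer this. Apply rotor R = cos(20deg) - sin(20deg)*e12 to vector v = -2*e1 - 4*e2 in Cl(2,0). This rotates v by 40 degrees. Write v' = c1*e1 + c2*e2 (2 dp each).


Rotor R = cos(20deg) - sin(20deg)*e12
Rotation angle theta = 2 * 20 = 40 degrees
v' = R*v*~R rotates v by theta.
cos(40deg) = 0.7660, sin(40deg) = 0.6428
v'_1 = -2*cos(40deg) - (-4)*sin(40deg)
= -2*0.7660 - (-4)*0.6428
= 1.04
v'_2 = -2*sin(40deg) + (-4)*cos(40deg)
= -2*0.6428 + (-4)*0.7660
= -4.35
v' = 1.04*e1 - 4.35*e2


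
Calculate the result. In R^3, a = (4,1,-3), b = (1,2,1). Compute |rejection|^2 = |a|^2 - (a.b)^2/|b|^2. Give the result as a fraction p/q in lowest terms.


|a|^2 = 4^2 + 1^2 + (-3)^2 = 26
|b|^2 = 1^2 + 2^2 + 1^2 = 6
a . b = 4*1 + 1*2 + (-3)*1 = 3
(a.b)^2 = 3^2 = 9
|rej|^2 = 26 - 9/6
= (156 - 9)/6
= 147/6
In lowest terms: 49/2


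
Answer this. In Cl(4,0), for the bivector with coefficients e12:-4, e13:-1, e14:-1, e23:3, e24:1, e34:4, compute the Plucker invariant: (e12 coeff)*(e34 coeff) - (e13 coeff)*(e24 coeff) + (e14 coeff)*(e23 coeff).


Plucker relation: af - be + cd
a*f = (-4)*4 = -16
b*e = (-1)*1 = -1
c*d = (-1)*3 = -3
af - be + cd = -16 - (-1) + (-3)
= -18


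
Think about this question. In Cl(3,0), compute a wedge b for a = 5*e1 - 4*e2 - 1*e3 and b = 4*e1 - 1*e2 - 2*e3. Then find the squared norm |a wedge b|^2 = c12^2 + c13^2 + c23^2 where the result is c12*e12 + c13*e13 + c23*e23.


a wedge b = (a1*b2 - a2*b1)*e12 + (a1*b3 - a3*b1)*e13 + (a2*b3 - a3*b2)*e23
e12 coeff: 5*(-1) - (-4)*4 = -5 - (-16) = 11
e13 coeff: 5*(-2) - (-1)*4 = -10 - (-4) = -6
e23 coeff: (-4)*(-2) - (-1)*(-1) = 8 - 1 = 7
|a wedge b|^2 = 11^2 + (-6)^2 + 7^2
= 121 + 36 + 49
= 206


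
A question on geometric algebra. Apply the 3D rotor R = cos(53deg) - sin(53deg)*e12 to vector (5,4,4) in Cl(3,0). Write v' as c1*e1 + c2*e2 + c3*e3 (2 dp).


Rotor R = cos(53deg) - sin(53deg)*e12
Rotation angle theta = 2 * 53 = 106 degrees in the e12 plane (e1 -> e2).
The component perpendicular to the plane (e3) is invariant: v'_3 = v3 = 4.00
cos(106deg) = -0.2756, sin(106deg) = 0.9613
v'_1 = v1*cos(theta) - v2*sin(theta) = 5*(-0.2756) - 4*0.9613 = -5.22
v'_2 = v1*sin(theta) + v2*cos(theta) = 5*0.9613 + 4*(-0.2756) = 3.70
v' = -5.22*e1 + 3.70*e2 + 4.00*e3


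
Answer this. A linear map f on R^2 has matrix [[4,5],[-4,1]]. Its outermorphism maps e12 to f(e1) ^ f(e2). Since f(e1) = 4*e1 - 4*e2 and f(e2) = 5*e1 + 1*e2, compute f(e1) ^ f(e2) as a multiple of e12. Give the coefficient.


The outermorphism of a linear map f sends e1^e2 to f(e1)^f(e2).
f(e1) = 4*e1 - 4*e2
f(e2) = 5*e1 + 1*e2
f(e1) ^ f(e2) = (4*e1 - 4*e2) ^ (5*e1 + 1*e2)
= 4*1*e12 + (-4)*5*e21
= (4 - (-20))*e12
= 24*e12
Coefficient = 24


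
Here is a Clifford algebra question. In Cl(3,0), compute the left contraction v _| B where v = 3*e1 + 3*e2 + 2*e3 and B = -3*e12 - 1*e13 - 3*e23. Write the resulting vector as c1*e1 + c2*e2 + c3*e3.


Left contraction v _| B = <vB>_1 (grade-1 part of the geometric product vB).
Using e1_|e12 = e2, e2_|e12 = -e1, e1_|e13 = e3, e3_|e13 = -e1, e2_|e23 = e3, e3_|e23 = -e2:
e1 coeff: -v2*b12 - v3*b13 = -(3)*(-3) - (2)*(-1) = 11
e2 coeff: v1*b12 - v3*b23 = (3)*(-3) - (2)*(-3) = -3
e3 coeff: v1*b13 + v2*b23 = (3)*(-1) + (3)*(-3) = -12
v _| B = 11*e1 - 3*e2 - 12*e3


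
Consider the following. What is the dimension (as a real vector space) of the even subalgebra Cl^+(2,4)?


Even subalgebra dimension = 2^(n-1)
n = 2 + 4 = 6
2^(6 - 1) = 2^5 = 32
Verification: sum of C(6,k) for even k = 1 + 15 + 15 + 1 = 32
Result = 32


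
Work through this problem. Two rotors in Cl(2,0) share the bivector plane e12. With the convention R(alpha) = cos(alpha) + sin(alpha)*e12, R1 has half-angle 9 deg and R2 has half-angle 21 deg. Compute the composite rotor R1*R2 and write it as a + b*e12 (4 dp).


Same-plane rotors commute and their half-angles add:
R1*R2 = cos(a1 + a2) + sin(a1 + a2)*e12.
a1 + a2 = 9 + 21 = 30 deg
cos(30 deg) = 0.8660
sin(30 deg) = 0.5000
R1*R2 = 0.8660 + 0.5000*e12


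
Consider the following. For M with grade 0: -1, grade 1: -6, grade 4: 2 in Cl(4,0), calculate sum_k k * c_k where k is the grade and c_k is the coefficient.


Grade-weighted sum = sum of grade_k * coefficient_k
0*(-1) = 0
1*(-6) = -6
4*2 = 8
Total = 0 + (-6) + 8 = 2


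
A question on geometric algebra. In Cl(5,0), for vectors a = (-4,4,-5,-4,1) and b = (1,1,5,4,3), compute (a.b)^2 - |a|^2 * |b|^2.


a . b = (-4)*1 + 4*1 + (-5)*5 + (-4)*4 + 1*3
= -4 + 4 + (-25) + (-16) + 3 = -38
|a|^2 = (-4)^2 + 4^2 + (-5)^2 + (-4)^2 + 1^2 = 74
|b|^2 = 1^2 + 1^2 + 5^2 + 4^2 + 3^2 = 52
(a.b)^2 = (-38)^2 = 1444
|a|^2 * |b|^2 = 74 * 52 = 3848
Result = 1444 - 3848 = -2404


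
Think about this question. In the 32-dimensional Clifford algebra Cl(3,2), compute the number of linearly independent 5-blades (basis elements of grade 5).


Number of grade-k basis blades in Cl(p,q) with n = p + q is C(n, k).
n = 3 + 2 = 5
C(5, 5) = 5! / (5! * 0!)
= 120 / (120 * 1)
= 1


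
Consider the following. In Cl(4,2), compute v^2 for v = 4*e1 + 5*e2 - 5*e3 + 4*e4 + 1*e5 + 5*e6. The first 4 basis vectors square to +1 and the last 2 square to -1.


v^2 = sum of c_i^2 * e_i^2
Positive signature terms (e_i^2 = +1): 4^2 + 5^2 + (-5)^2 + 4^2 = 82
Negative signature terms (e_j^2 = -1): 1^2 + 5^2 = 26
v^2 = 82 - 26 = 56


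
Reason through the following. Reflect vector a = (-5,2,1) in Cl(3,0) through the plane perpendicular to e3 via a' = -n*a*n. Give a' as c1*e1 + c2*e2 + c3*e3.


Reflection formula: a' = -n*a*n, with n = e3 (unit vector, n^2 = 1).
For reflection through hyperplane perp to e3:
The component along e3 flips sign, others stay.
a = (-5, 2, 1)
a' = (-5, 2, -1)
a' = -5*e1 + 2*e2 - 1*e3


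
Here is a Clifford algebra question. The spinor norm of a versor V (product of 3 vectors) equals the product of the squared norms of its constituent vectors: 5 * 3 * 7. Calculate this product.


Spinor norm N(V) = |v1|^2 * |v2|^2 * ... * |v3|^2
= 5 * 3 * 7
Running product: 5, 15, 105
N(V) = 105


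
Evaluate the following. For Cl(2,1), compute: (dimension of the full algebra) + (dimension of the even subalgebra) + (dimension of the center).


n = 2 + 1 = 3
Total dim = 2^3 = 8
Even subalgebra dim = 2^2 = 4
n is odd, so center dim = 2
Sum = 8 + 4 + 2 = 14


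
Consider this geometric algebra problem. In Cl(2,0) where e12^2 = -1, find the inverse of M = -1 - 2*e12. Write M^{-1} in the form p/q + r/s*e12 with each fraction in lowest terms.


M = -1 - 2*e12, where e12^2 = -1.
Since M commutes with its reverse ~M = a - b*e12, M * ~M = a^2 - b^2*e12^2 = a^2 + b^2.
So M^{-1} = ~M / (a^2 + b^2) = (a - b*e12)/(a^2 + b^2).
a^2 + b^2 = 1 + 4 = 5
Scalar part = -1/5 = -1/5
Bivector coeff = 2/5 = 2/5
M^{-1} = -1/5 + 2/5*e12


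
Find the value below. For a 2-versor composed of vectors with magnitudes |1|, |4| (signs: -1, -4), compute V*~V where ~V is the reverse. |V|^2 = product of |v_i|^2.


Each vector v_i has |v_i|^2 = s_i^2
Squared scales: (-1)^2 = 1, (-4)^2 = 16
|V|^2 = 1 * 16
= 16


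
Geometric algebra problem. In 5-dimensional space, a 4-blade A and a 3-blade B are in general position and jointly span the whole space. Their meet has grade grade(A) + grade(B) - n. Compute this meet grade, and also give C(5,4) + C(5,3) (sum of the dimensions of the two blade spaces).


Meet grade = grade(A) + grade(B) - n
= 4 + 3 - 5 = 2
C(5,4) = 5
C(5,3) = 10
dim_A + dim_B = 5 + 10 = 15


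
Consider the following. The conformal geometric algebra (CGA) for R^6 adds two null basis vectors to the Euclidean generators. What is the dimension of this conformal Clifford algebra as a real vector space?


The conformal model of R^6 uses Cl(7,1): the 6 Euclidean generators plus two extra orthogonal generators e+ (e+^2 = +1) and e- (e-^2 = -1), from which the null vectors e0, einf are built.
Number of generators m = 6 + 2 = 8.
dim Cl(p,q) = 2^m = 2^8 = 256


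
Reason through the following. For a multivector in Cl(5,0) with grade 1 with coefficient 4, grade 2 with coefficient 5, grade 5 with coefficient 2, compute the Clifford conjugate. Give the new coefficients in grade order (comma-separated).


Clifford conjugate sign for grade k: (-1)^(k(k+1)/2)
Grade 1: (-1)^(1*2/2) = (-1)^1 = -1, coeff 4 -> -4
Grade 2: (-1)^(2*3/2) = (-1)^3 = -1, coeff 5 -> -5
Grade 5: (-1)^(5*6/2) = (-1)^15 = -1, coeff 2 -> -2
Conjugated coefficients: -4, -5, -2


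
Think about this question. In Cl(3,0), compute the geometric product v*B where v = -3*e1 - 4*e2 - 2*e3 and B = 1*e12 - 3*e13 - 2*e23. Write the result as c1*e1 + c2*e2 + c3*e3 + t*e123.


vB has grade-1 (vector) and grade-3 (trivector) parts: vB = (v _| B) + (v ^ B).
Vector part <vB>_1:
  e1: -v2*b12 - v3*b13 = -(-4)*(1) - (-2)*(-3) = -2
  e2: v1*b12 - v3*b23 = (-3)*(1) - (-2)*(-2) = -7
  e3: v1*b13 + v2*b23 = (-3)*(-3) + (-4)*(-2) = 17
Trivector part <vB>_3:
  e123: v1*b23 - v2*b13 + v3*b12 = (-3)*(-2) - (-4)*(-3) + (-2)*(1) = -8
vB = -2*e1 - 7*e2 + 17*e3 - 8*e123


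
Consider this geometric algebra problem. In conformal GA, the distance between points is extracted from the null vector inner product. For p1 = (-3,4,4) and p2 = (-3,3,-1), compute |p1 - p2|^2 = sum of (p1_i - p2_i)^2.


p1 - p2 = (0, 1, 5)
|p1 - p2|^2 = 0^2 + 1^2 + 5^2
= 0 + 1 + 25
= 26


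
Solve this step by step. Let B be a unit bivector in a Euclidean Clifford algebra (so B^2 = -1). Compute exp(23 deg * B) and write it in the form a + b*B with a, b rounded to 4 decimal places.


For a unit bivector B with B^2 = -1, the exponential series gives
e^(theta*B) = cos(theta) + sin(theta)*B (the GA analogue of Euler's formula).
theta = 23 degrees = 0.401426 rad
cos(23 deg) = 0.9205
sin(23 deg) = 0.3907
exp(theta*B) = 0.9205 + 0.3907*B


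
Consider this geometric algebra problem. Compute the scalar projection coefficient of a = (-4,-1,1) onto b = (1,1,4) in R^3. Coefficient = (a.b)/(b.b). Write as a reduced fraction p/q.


Projection coefficient = (a . b) / (b . b)
a . b = (-4)*1 + (-1)*1 + 1*4
= -4 + (-1) + 4 = -1
b . b = 1^2 + 1^2 + 4^2
= 1 + 1 + 16 = 18
Coefficient = -1/18
In lowest terms: -1/18


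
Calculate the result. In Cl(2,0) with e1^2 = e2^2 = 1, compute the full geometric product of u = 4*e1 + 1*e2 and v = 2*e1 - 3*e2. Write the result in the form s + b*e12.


Expand: (4*e1 + 1*e2)(2*e1 - 3*e2)
= 4*2*e1e1 + 4*(-3)*e1e2 + 1*2*e2e1 + 1*(-3)*e2e2
Using e1^2 = e2^2 = 1, e2e1 = -e1e2:
Scalar part s = 4*2 + 1*(-3) = 8 + (-3) = 5
Bivector part b = 4*(-3) - 1*2 = -12 - 2 = -14
uv = 5 - 14*e12


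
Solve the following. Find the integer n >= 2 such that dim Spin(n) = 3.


dim Spin(n) = dim so(n) = n(n-1)/2.
Solve n(n-1)/2 = 3, i.e. n^2 - n - 6 = 0.
Discriminant = 1 + 8*3 = 25
n = (1 + sqrt(25))/2 = (1 + 5)/2 = 3


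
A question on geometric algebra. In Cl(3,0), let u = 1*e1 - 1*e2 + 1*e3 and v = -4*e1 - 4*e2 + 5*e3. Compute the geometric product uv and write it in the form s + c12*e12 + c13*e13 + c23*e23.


In Cl(3,0): e_i^2 = 1, e_ie_j = -e_je_i for i != j.
Scalar part = u . v = 1*(-4) + (-1)*(-4) + 1*5
= -4 + 4 + 5 = 5
e12 coeff = 1*(-4) - (-1)*(-4) = -4 - 4 = -8
e13 coeff = 1*5 - 1*(-4) = 5 - (-4) = 9
e23 coeff = (-1)*5 - 1*(-4) = -5 - (-4) = -1
uv = 5 - 8*e12 + 9*e13 - 1*e23


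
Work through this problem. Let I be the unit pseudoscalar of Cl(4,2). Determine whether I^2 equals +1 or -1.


The pseudoscalar I = e1...e_n (product of all n generators) of Cl(p,q) satisfies I^2 = (-1)^(q + n(n-1)/2).
p = 4, q = 2, n = p + q = 6
n(n-1)/2 = 6 * 5 / 2 = 15
Exponent = q + n(n-1)/2 = 2 + 15 = 17
I^2 = (-1)^17 = -1


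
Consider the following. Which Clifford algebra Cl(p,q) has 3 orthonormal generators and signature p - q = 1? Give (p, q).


We need p + q = 3 and p - q = 1.
Adding: 2p = 3 + 1 = 4, so p = 2.
Then q = 3 - 2 = 1.
(p, q) = (2, 1)


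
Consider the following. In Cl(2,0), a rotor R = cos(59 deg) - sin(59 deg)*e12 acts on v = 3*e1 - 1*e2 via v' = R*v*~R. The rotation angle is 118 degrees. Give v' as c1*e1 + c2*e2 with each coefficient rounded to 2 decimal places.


Rotor R = cos(59deg) - sin(59deg)*e12
Rotation angle theta = 2 * 59 = 118 degrees
v' = R*v*~R rotates v by theta.
cos(118deg) = -0.4695, sin(118deg) = 0.8829
v'_1 = 3*cos(118deg) - (-1)*sin(118deg)
= 3*(-0.4695) - (-1)*0.8829
= -0.53
v'_2 = 3*sin(118deg) + (-1)*cos(118deg)
= 3*0.8829 + (-1)*(-0.4695)
= 3.12
v' = -0.53*e1 + 3.12*e2


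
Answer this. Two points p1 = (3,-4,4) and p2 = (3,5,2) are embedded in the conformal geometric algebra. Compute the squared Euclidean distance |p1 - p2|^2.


p1 - p2 = (0, -9, 2)
|p1 - p2|^2 = 0^2 + (-9)^2 + 2^2
= 0 + 81 + 4
= 85


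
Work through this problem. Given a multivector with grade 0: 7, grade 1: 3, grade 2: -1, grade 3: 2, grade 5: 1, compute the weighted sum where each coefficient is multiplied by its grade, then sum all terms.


Grade-weighted sum = sum of grade_k * coefficient_k
0*7 = 0
1*3 = 3
2*(-1) = -2
3*2 = 6
5*1 = 5
Total = 0 + 3 + (-2) + 6 + 5 = 12


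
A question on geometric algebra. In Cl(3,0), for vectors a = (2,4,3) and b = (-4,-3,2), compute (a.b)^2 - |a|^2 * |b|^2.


a . b = 2*(-4) + 4*(-3) + 3*2
= -8 + (-12) + 6 = -14
|a|^2 = 2^2 + 4^2 + 3^2 = 29
|b|^2 = (-4)^2 + (-3)^2 + 2^2 = 29
(a.b)^2 = (-14)^2 = 196
|a|^2 * |b|^2 = 29 * 29 = 841
Result = 196 - 841 = -645


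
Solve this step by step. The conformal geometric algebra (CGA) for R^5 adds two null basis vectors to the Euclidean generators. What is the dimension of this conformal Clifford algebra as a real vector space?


The conformal model of R^5 uses Cl(6,1): the 5 Euclidean generators plus two extra orthogonal generators e+ (e+^2 = +1) and e- (e-^2 = -1), from which the null vectors e0, einf are built.
Number of generators m = 5 + 2 = 7.
dim Cl(p,q) = 2^m = 2^7 = 128


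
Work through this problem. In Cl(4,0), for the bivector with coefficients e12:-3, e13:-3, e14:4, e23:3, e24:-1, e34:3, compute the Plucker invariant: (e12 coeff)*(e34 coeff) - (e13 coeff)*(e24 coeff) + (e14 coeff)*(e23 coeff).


Plucker relation: af - be + cd
a*f = (-3)*3 = -9
b*e = (-3)*(-1) = 3
c*d = 4*3 = 12
af - be + cd = -9 - 3 + 12
= 0


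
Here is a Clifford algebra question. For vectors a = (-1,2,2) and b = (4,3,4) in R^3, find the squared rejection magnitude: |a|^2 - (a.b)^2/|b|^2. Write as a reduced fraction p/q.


|a|^2 = (-1)^2 + 2^2 + 2^2 = 9
|b|^2 = 4^2 + 3^2 + 4^2 = 41
a . b = (-1)*4 + 2*3 + 2*4 = 10
(a.b)^2 = 10^2 = 100
|rej|^2 = 9 - 100/41
= (369 - 100)/41
= 269/41
In lowest terms: 269/41


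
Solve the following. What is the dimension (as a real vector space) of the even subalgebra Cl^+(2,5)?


Even subalgebra dimension = 2^(n-1)
n = 2 + 5 = 7
2^(7 - 1) = 2^6 = 64
Verification: sum of C(7,k) for even k = 1 + 21 + 35 + 7 = 64
Result = 64


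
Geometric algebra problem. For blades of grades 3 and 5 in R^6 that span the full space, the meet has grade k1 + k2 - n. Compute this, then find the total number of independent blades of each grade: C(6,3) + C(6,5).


Meet grade = grade(A) + grade(B) - n
= 3 + 5 - 6 = 2
C(6,3) = 20
C(6,5) = 6
dim_A + dim_B = 20 + 6 = 26


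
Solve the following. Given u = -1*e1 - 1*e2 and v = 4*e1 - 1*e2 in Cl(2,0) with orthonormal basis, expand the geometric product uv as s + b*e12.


Expand: (-1*e1 - 1*e2)(4*e1 - 1*e2)
= (-1)*4*e1e1 + (-1)*(-1)*e1e2 + (-1)*4*e2e1 + (-1)*(-1)*e2e2
Using e1^2 = e2^2 = 1, e2e1 = -e1e2:
Scalar part s = (-1)*4 + (-1)*(-1) = -4 + 1 = -3
Bivector part b = (-1)*(-1) - (-1)*4 = 1 - (-4) = 5
uv = -3 + 5*e12


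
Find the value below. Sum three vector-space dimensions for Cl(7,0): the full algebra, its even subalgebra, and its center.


n = 7 + 0 = 7
Total dim = 2^7 = 128
Even subalgebra dim = 2^6 = 64
n is odd, so center dim = 2
Sum = 128 + 64 + 2 = 194


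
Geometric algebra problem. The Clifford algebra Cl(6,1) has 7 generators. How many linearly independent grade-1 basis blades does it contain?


Number of grade-k basis blades in Cl(p,q) with n = p + q is C(n, k).
n = 6 + 1 = 7
C(7, 1) = 7! / (1! * 6!)
= 5040 / (1 * 720)
= 7


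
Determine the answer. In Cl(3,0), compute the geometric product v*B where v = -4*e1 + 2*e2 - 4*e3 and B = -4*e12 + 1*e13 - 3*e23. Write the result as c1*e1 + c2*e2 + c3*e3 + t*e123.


vB has grade-1 (vector) and grade-3 (trivector) parts: vB = (v _| B) + (v ^ B).
Vector part <vB>_1:
  e1: -v2*b12 - v3*b13 = -(2)*(-4) - (-4)*(1) = 12
  e2: v1*b12 - v3*b23 = (-4)*(-4) - (-4)*(-3) = 4
  e3: v1*b13 + v2*b23 = (-4)*(1) + (2)*(-3) = -10
Trivector part <vB>_3:
  e123: v1*b23 - v2*b13 + v3*b12 = (-4)*(-3) - (2)*(1) + (-4)*(-4) = 26
vB = 12*e1 + 4*e2 - 10*e3 + 26*e123


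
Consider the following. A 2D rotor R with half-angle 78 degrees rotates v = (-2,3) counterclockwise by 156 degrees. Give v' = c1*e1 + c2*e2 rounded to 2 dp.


Rotor R = cos(78deg) - sin(78deg)*e12
Rotation angle theta = 2 * 78 = 156 degrees
v' = R*v*~R rotates v by theta.
cos(156deg) = -0.9135, sin(156deg) = 0.4067
v'_1 = -2*cos(156deg) - 3*sin(156deg)
= -2*(-0.9135) - 3*0.4067
= 0.61
v'_2 = -2*sin(156deg) + 3*cos(156deg)
= -2*0.4067 + 3*(-0.9135)
= -3.55
v' = 0.61*e1 - 3.55*e2


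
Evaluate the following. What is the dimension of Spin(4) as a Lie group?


Spin(n) double-covers SO(n); both have Lie algebra so(n) of dimension n(n-1)/2.
n = 4
n(n-1) = 4 * 3 = 12
dim Spin(4) = 12/2 = 6


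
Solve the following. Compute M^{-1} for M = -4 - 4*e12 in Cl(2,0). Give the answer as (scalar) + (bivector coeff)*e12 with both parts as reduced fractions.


M = -4 - 4*e12, where e12^2 = -1.
Since M commutes with its reverse ~M = a - b*e12, M * ~M = a^2 - b^2*e12^2 = a^2 + b^2.
So M^{-1} = ~M / (a^2 + b^2) = (a - b*e12)/(a^2 + b^2).
a^2 + b^2 = 16 + 16 = 32
Scalar part = -4/32 = -1/8
Bivector coeff = 4/32 = 1/8
M^{-1} = -1/8 + 1/8*e12


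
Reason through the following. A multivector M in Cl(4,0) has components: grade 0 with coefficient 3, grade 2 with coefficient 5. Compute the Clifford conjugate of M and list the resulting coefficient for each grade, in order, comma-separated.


Clifford conjugate sign for grade k: (-1)^(k(k+1)/2)
Grade 0: (-1)^(0*1/2) = (-1)^0 = 1, coeff 3 -> 3
Grade 2: (-1)^(2*3/2) = (-1)^3 = -1, coeff 5 -> -5
Conjugated coefficients: 3, -5


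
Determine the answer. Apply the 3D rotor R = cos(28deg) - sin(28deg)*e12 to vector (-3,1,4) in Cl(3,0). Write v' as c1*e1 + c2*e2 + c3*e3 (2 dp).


Rotor R = cos(28deg) - sin(28deg)*e12
Rotation angle theta = 2 * 28 = 56 degrees in the e12 plane (e1 -> e2).
The component perpendicular to the plane (e3) is invariant: v'_3 = v3 = 4.00
cos(56deg) = 0.5592, sin(56deg) = 0.8290
v'_1 = v1*cos(theta) - v2*sin(theta) = -3*0.5592 - 1*0.8290 = -2.51
v'_2 = v1*sin(theta) + v2*cos(theta) = -3*0.8290 + 1*0.5592 = -1.93
v' = -2.51*e1 - 1.93*e2 + 4.00*e3


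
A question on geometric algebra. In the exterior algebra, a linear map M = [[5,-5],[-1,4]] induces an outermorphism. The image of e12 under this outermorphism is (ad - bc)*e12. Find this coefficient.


The outermorphism of a linear map f sends e1^e2 to f(e1)^f(e2).
f(e1) = 5*e1 - 1*e2
f(e2) = -5*e1 + 4*e2
f(e1) ^ f(e2) = (5*e1 - 1*e2) ^ (-5*e1 + 4*e2)
= 5*4*e12 + (-1)*(-5)*e21
= (20 - 5)*e12
= 15*e12
Coefficient = 15


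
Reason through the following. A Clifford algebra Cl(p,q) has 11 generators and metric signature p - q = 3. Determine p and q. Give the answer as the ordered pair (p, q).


We need p + q = 11 and p - q = 3.
Adding: 2p = 11 + 3 = 14, so p = 7.
Then q = 11 - 7 = 4.
(p, q) = (7, 4)


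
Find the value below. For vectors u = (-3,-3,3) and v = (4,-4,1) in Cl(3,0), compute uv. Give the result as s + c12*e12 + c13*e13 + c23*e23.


In Cl(3,0): e_i^2 = 1, e_ie_j = -e_je_i for i != j.
Scalar part = u . v = (-3)*4 + (-3)*(-4) + 3*1
= -12 + 12 + 3 = 3
e12 coeff = (-3)*(-4) - (-3)*4 = 12 - (-12) = 24
e13 coeff = (-3)*1 - 3*4 = -3 - 12 = -15
e23 coeff = (-3)*1 - 3*(-4) = -3 - (-12) = 9
uv = 3 + 24*e12 - 15*e13 + 9*e23


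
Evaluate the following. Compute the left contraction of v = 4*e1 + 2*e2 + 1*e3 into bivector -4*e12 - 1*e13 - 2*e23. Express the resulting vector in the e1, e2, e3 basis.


Left contraction v _| B = <vB>_1 (grade-1 part of the geometric product vB).
Using e1_|e12 = e2, e2_|e12 = -e1, e1_|e13 = e3, e3_|e13 = -e1, e2_|e23 = e3, e3_|e23 = -e2:
e1 coeff: -v2*b12 - v3*b13 = -(2)*(-4) - (1)*(-1) = 9
e2 coeff: v1*b12 - v3*b23 = (4)*(-4) - (1)*(-2) = -14
e3 coeff: v1*b13 + v2*b23 = (4)*(-1) + (2)*(-2) = -8
v _| B = 9*e1 - 14*e2 - 8*e3


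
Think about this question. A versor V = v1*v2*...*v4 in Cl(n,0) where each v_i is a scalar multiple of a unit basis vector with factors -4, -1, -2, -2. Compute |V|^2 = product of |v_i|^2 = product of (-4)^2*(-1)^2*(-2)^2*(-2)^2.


Each vector v_i has |v_i|^2 = s_i^2
Squared scales: (-4)^2 = 16, (-1)^2 = 1, (-2)^2 = 4, (-2)^2 = 4
|V|^2 = 16 * 1 * 4 * 4
= 256


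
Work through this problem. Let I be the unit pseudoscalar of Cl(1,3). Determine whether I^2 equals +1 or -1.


The pseudoscalar I = e1...e_n (product of all n generators) of Cl(p,q) satisfies I^2 = (-1)^(q + n(n-1)/2).
p = 1, q = 3, n = p + q = 4
n(n-1)/2 = 4 * 3 / 2 = 6
Exponent = q + n(n-1)/2 = 3 + 6 = 9
I^2 = (-1)^9 = -1


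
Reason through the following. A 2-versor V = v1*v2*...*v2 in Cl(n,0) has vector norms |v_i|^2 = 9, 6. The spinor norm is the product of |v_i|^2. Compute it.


Spinor norm N(V) = |v1|^2 * |v2|^2 * ... * |v2|^2
= 9 * 6
Running product: 9, 54
N(V) = 54


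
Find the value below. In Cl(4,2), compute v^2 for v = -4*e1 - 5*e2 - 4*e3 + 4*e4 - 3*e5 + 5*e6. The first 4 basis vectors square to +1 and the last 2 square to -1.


v^2 = sum of c_i^2 * e_i^2
Positive signature terms (e_i^2 = +1): (-4)^2 + (-5)^2 + (-4)^2 + 4^2 = 73
Negative signature terms (e_j^2 = -1): (-3)^2 + 5^2 = 34
v^2 = 73 - 34 = 39


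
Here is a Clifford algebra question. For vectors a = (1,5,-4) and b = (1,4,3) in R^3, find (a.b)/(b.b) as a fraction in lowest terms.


Projection coefficient = (a . b) / (b . b)
a . b = 1*1 + 5*4 + (-4)*3
= 1 + 20 + (-12) = 9
b . b = 1^2 + 4^2 + 3^2
= 1 + 16 + 9 = 26
Coefficient = 9/26
In lowest terms: 9/26


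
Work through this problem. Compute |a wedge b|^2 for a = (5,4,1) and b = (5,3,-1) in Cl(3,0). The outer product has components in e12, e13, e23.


a wedge b = (a1*b2 - a2*b1)*e12 + (a1*b3 - a3*b1)*e13 + (a2*b3 - a3*b2)*e23
e12 coeff: 5*3 - 4*5 = 15 - 20 = -5
e13 coeff: 5*(-1) - 1*5 = -5 - 5 = -10
e23 coeff: 4*(-1) - 1*3 = -4 - 3 = -7
|a wedge b|^2 = (-5)^2 + (-10)^2 + (-7)^2
= 25 + 100 + 49
= 174


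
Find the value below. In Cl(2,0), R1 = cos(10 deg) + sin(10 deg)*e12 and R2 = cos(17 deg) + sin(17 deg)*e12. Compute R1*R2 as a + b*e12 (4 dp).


Same-plane rotors commute and their half-angles add:
R1*R2 = cos(a1 + a2) + sin(a1 + a2)*e12.
a1 + a2 = 10 + 17 = 27 deg
cos(27 deg) = 0.8910
sin(27 deg) = 0.4540
R1*R2 = 0.8910 + 0.4540*e12


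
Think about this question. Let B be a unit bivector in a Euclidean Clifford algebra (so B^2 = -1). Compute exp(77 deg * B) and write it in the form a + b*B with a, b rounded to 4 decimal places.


For a unit bivector B with B^2 = -1, the exponential series gives
e^(theta*B) = cos(theta) + sin(theta)*B (the GA analogue of Euler's formula).
theta = 77 degrees = 1.343904 rad
cos(77 deg) = 0.2250
sin(77 deg) = 0.9744
exp(theta*B) = 0.2250 + 0.9744*B


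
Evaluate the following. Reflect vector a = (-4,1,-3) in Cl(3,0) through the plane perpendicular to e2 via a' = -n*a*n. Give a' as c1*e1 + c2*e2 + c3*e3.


Reflection formula: a' = -n*a*n, with n = e2 (unit vector, n^2 = 1).
For reflection through hyperplane perp to e2:
The component along e2 flips sign, others stay.
a = (-4, 1, -3)
a' = (-4, -1, -3)
a' = -4*e1 - 1*e2 - 3*e3


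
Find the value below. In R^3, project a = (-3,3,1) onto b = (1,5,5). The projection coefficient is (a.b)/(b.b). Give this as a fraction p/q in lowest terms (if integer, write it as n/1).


Projection coefficient = (a . b) / (b . b)
a . b = (-3)*1 + 3*5 + 1*5
= -3 + 15 + 5 = 17
b . b = 1^2 + 5^2 + 5^2
= 1 + 25 + 25 = 51
Coefficient = 17/51
In lowest terms: 1/3


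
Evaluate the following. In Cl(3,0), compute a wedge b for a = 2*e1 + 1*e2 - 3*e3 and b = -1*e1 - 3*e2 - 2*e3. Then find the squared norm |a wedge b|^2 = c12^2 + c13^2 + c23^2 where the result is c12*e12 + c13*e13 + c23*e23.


a wedge b = (a1*b2 - a2*b1)*e12 + (a1*b3 - a3*b1)*e13 + (a2*b3 - a3*b2)*e23
e12 coeff: 2*(-3) - 1*(-1) = -6 - (-1) = -5
e13 coeff: 2*(-2) - (-3)*(-1) = -4 - 3 = -7
e23 coeff: 1*(-2) - (-3)*(-3) = -2 - 9 = -11
|a wedge b|^2 = (-5)^2 + (-7)^2 + (-11)^2
= 25 + 49 + 121
= 195


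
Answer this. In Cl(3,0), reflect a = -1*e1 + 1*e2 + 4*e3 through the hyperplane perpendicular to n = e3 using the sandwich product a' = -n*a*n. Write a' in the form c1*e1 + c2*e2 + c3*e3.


Reflection formula: a' = -n*a*n, with n = e3 (unit vector, n^2 = 1).
For reflection through hyperplane perp to e3:
The component along e3 flips sign, others stay.
a = (-1, 1, 4)
a' = (-1, 1, -4)
a' = -1*e1 + 1*e2 - 4*e3


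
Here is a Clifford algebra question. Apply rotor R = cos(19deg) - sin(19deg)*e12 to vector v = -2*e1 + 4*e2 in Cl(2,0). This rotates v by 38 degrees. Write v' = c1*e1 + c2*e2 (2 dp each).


Rotor R = cos(19deg) - sin(19deg)*e12
Rotation angle theta = 2 * 19 = 38 degrees
v' = R*v*~R rotates v by theta.
cos(38deg) = 0.7880, sin(38deg) = 0.6157
v'_1 = -2*cos(38deg) - 4*sin(38deg)
= -2*0.7880 - 4*0.6157
= -4.04
v'_2 = -2*sin(38deg) + 4*cos(38deg)
= -2*0.6157 + 4*0.7880
= 1.92
v' = -4.04*e1 + 1.92*e2


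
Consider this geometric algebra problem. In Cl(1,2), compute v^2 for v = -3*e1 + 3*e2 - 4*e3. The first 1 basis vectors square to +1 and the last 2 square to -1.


v^2 = sum of c_i^2 * e_i^2
Positive signature terms (e_i^2 = +1): (-3)^2 = 9
Negative signature terms (e_j^2 = -1): 3^2 + (-4)^2 = 25
v^2 = 9 - 25 = -16


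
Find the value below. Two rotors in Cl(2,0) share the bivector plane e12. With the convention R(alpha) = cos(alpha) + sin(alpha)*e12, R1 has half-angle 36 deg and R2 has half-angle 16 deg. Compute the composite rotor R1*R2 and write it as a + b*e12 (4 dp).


Same-plane rotors commute and their half-angles add:
R1*R2 = cos(a1 + a2) + sin(a1 + a2)*e12.
a1 + a2 = 36 + 16 = 52 deg
cos(52 deg) = 0.6157
sin(52 deg) = 0.7880
R1*R2 = 0.6157 + 0.7880*e12


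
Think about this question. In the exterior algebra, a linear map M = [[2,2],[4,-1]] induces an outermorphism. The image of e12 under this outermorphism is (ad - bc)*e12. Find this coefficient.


The outermorphism of a linear map f sends e1^e2 to f(e1)^f(e2).
f(e1) = 2*e1 + 4*e2
f(e2) = 2*e1 - 1*e2
f(e1) ^ f(e2) = (2*e1 + 4*e2) ^ (2*e1 - 1*e2)
= 2*(-1)*e12 + 4*2*e21
= (-2 - 8)*e12
= -10*e12
Coefficient = -10


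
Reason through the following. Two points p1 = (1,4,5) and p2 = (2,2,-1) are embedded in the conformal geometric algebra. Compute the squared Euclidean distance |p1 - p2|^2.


p1 - p2 = (-1, 2, 6)
|p1 - p2|^2 = (-1)^2 + 2^2 + 6^2
= 1 + 4 + 36
= 41


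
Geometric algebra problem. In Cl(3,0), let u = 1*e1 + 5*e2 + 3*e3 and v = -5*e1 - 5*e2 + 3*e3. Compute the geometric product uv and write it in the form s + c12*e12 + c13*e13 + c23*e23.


In Cl(3,0): e_i^2 = 1, e_ie_j = -e_je_i for i != j.
Scalar part = u . v = 1*(-5) + 5*(-5) + 3*3
= -5 + (-25) + 9 = -21
e12 coeff = 1*(-5) - 5*(-5) = -5 - (-25) = 20
e13 coeff = 1*3 - 3*(-5) = 3 - (-15) = 18
e23 coeff = 5*3 - 3*(-5) = 15 - (-15) = 30
uv = -21 + 20*e12 + 18*e13 + 30*e23


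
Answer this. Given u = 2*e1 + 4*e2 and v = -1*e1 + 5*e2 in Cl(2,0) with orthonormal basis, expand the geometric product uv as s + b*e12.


Expand: (2*e1 + 4*e2)(-1*e1 + 5*e2)
= 2*(-1)*e1e1 + 2*5*e1e2 + 4*(-1)*e2e1 + 4*5*e2e2
Using e1^2 = e2^2 = 1, e2e1 = -e1e2:
Scalar part s = 2*(-1) + 4*5 = -2 + 20 = 18
Bivector part b = 2*5 - 4*(-1) = 10 - (-4) = 14
uv = 18 + 14*e12


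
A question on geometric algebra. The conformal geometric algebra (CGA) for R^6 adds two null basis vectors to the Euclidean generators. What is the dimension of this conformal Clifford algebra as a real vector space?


The conformal model of R^6 uses Cl(7,1): the 6 Euclidean generators plus two extra orthogonal generators e+ (e+^2 = +1) and e- (e-^2 = -1), from which the null vectors e0, einf are built.
Number of generators m = 6 + 2 = 8.
dim Cl(p,q) = 2^m = 2^8 = 256


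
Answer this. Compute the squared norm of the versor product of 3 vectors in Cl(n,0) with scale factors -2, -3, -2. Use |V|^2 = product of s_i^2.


Each vector v_i has |v_i|^2 = s_i^2
Squared scales: (-2)^2 = 4, (-3)^2 = 9, (-2)^2 = 4
|V|^2 = 4 * 9 * 4
= 144


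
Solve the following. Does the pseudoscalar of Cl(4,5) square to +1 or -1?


The pseudoscalar I = e1...e_n (product of all n generators) of Cl(p,q) satisfies I^2 = (-1)^(q + n(n-1)/2).
p = 4, q = 5, n = p + q = 9
n(n-1)/2 = 9 * 8 / 2 = 36
Exponent = q + n(n-1)/2 = 5 + 36 = 41
I^2 = (-1)^41 = -1
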